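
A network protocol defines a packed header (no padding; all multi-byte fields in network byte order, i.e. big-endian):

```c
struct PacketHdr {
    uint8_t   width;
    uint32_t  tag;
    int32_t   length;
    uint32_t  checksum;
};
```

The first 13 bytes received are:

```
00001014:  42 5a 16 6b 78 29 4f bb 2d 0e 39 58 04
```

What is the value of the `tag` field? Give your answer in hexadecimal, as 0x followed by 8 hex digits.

0x5A166B78

`tag` follows `width` (1 byte), so it starts at byte offset 1 and occupies 4 bytes.
Bytes at offsets 1..4: 5A 16 6B 78.
Big-endian stores the most-significant byte at the lowest address.
The bytes are already most-significant first: 0x5A166B78.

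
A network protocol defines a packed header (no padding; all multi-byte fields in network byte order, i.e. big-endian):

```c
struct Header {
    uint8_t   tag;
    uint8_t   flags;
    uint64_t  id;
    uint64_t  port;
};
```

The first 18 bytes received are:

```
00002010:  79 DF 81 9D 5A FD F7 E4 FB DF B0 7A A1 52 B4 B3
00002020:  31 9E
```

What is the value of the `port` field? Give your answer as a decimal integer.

12716653874425049502

`port` follows `tag` (1 B), `flags` (1 B), `id` (8 B), so it starts at offset 1 + 1 + 8 = 10 and occupies 8 bytes.
Bytes at offsets 10..17: B0 7A A1 52 B4 B3 31 9E.
In big-endian order the high byte comes first in memory.
The bytes are already most-significant first: 0xB07AA152B4B3319E.
0xB07AA152B4B3319E = 12716653874425049502.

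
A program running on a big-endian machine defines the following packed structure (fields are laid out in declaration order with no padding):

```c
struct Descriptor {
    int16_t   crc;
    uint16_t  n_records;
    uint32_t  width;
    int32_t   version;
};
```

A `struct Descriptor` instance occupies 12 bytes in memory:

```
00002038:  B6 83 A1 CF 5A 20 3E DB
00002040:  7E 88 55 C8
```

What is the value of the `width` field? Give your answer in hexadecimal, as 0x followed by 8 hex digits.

0x5A203EDB

`width` follows `crc` (2 B), `n_records` (2 B), so it starts at offset 2 + 2 = 4 and occupies 4 bytes.
Bytes at offsets 4..7: 5A 20 3E DB.
Big-endian: lowest address holds the most-significant byte.
The bytes are already most-significant first: 0x5A203EDB.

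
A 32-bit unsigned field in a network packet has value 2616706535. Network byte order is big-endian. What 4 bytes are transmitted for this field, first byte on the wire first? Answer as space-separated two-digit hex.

9B F7 C5 E7

2616706535 in hexadecimal, padded to 32 bits, is 0x9BF7C5E7.
Split into bytes (most-significant first): 9B F7 C5 E7.
In big-endian order the high byte comes first in memory.
So the memory order matches the most-significant-first order: 9B F7 C5 E7.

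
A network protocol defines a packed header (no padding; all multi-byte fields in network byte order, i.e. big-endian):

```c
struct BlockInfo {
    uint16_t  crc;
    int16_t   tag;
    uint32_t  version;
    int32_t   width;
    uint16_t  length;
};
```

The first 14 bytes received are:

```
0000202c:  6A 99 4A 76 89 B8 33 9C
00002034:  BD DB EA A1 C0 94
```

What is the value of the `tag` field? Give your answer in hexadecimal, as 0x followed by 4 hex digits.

0x4A76

`tag` follows `crc` (2 bytes), so it starts at byte offset 2 and occupies 2 bytes.
Bytes at offsets 2..3: 4A 76.
Big-endian: lowest address holds the most-significant byte.
The bytes are already most-significant first: 0x4A76.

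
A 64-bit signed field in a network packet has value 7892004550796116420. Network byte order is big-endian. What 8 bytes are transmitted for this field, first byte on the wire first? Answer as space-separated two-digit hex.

7892004550796116420 in hexadecimal, padded to 64 bits, is 0x6D86085347F801C4.
Split into bytes (most-significant first): 6D 86 08 53 47 F8 01 C4.
Big-endian stores the most-significant byte at the lowest address.
So the memory order matches the most-significant-first order: 6D 86 08 53 47 F8 01 C4.

6D 86 08 53 47 F8 01 C4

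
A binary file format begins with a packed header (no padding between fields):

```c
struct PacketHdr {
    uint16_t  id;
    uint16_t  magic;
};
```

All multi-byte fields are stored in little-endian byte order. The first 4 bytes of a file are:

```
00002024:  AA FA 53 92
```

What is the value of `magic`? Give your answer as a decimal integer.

`magic` follows `id` (2 bytes), so it starts at byte offset 2 and occupies 2 bytes.
Bytes at offsets 2..3: 53 92.
In little-endian order the low byte comes first in memory.
Reassemble most-significant byte first: 92 53 → 0x9253.
0x9253 = 37459.

37459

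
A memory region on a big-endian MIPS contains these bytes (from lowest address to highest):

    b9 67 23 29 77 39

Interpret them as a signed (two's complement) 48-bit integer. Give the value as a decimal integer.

-77622354020551

Big-endian: lowest address holds the most-significant byte.
The bytes are already most-significant first: 0xB96723297739.
Top bit is set, so as a signed 48-bit value this is 0xB96723297739 − 2^48 = -77622354020551.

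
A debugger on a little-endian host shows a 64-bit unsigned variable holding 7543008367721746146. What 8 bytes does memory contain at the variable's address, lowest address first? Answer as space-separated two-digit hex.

7543008367721746146 in hexadecimal, padded to 64 bits, is 0x68AE262557DA8EE2.
Split into bytes (most-significant first): 68 AE 26 25 57 DA 8E E2.
Little-endian: lowest address holds the least-significant byte.
So at ascending addresses the bytes are E2 8E DA 57 25 26 AE 68.

E2 8E DA 57 25 26 AE 68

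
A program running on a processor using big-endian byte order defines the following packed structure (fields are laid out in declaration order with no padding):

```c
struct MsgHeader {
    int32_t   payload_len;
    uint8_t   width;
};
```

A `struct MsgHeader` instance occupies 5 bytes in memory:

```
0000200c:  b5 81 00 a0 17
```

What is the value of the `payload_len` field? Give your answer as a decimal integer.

`payload_len` is the first field, at byte offset 0, occupying 4 bytes.
Bytes at offsets 0..3: B5 81 00 A0.
In big-endian order the high byte comes first in memory.
The bytes are already most-significant first: 0xB58100A0.
Top bit is set, so as a signed 32-bit value this is 0xB58100A0 − 2^32 = -1249836896.

-1249836896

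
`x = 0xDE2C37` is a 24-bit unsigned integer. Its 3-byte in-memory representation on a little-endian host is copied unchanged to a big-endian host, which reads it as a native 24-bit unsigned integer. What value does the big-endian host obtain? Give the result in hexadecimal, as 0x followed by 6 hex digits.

Stored little-endian, the bytes at ascending addresses are 37 2C DE.
Read back as big-endian, the last byte is least significant, giving 0x372CDE.

0x372CDE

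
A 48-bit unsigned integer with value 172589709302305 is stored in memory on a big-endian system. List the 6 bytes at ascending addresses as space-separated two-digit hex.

172589709302305 in hexadecimal, padded to 48 bits, is 0x9CF82C509A21.
Split into bytes (most-significant first): 9C F8 2C 50 9A 21.
Big-endian: lowest address holds the most-significant byte.
So the memory order matches the most-significant-first order: 9C F8 2C 50 9A 21.

9C F8 2C 50 9A 21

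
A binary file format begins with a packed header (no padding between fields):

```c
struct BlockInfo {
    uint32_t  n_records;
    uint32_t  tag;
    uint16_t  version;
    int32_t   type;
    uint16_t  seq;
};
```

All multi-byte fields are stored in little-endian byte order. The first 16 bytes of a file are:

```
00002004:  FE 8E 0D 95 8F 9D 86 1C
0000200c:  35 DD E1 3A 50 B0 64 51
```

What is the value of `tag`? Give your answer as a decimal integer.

`tag` follows `n_records` (4 bytes), so it starts at byte offset 4 and occupies 4 bytes.
Bytes at offsets 4..7: 8F 9D 86 1C.
Little-endian stores the least-significant byte at the lowest address.
Reassemble most-significant byte first: 1C 86 9D 8F → 0x1C869D8F.
0x1C869D8F = 478584207.

478584207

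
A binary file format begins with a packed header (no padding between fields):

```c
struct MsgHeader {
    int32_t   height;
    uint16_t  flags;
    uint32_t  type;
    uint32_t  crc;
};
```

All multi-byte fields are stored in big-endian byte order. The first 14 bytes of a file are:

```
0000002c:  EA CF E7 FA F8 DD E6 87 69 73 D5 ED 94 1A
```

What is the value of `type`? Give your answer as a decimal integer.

`type` follows `height` (4 B), `flags` (2 B), so it starts at offset 4 + 2 = 6 and occupies 4 bytes.
Bytes at offsets 6..9: E6 87 69 73.
In big-endian order the high byte comes first in memory.
The bytes are already most-significant first: 0xE6876973.
0xE6876973 = 3867634035.

3867634035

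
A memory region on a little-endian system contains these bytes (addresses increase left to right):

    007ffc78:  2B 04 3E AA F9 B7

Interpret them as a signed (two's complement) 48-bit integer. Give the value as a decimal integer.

Little-endian: lowest address holds the least-significant byte.
Reassemble most-significant byte first: B7 F9 AA 3E 04 2B → 0xB7F9AA3E042B.
Top bit is set, so as a signed 48-bit value this is 0xB7F9AA3E042B − 2^48 = -79192045779925.

-79192045779925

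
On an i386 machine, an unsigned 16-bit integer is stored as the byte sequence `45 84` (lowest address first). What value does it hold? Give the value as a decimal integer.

33861

In little-endian order the low byte comes first in memory.
Reassemble most-significant byte first: 84 45 → 0x8445.
0x8445 = 33861.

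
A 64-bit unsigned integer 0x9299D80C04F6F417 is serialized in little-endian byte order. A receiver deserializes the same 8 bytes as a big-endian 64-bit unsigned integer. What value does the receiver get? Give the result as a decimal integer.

1726275054445566354

Stored little-endian, the bytes at ascending addresses are 17 F4 F6 04 0C D8 99 92.
Read back as big-endian, the last byte is least significant, giving 0x17F4F6040CD89992.
0x17F4F6040CD89992 = 1726275054445566354.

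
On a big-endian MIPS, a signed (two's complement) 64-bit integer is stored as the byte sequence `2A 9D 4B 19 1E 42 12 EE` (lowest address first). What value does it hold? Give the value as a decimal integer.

3070693092190458606

In big-endian order the high byte comes first in memory.
The bytes are already most-significant first: 0x2A9D4B191E4212EE.
0x2A9D4B191E4212EE = 3070693092190458606.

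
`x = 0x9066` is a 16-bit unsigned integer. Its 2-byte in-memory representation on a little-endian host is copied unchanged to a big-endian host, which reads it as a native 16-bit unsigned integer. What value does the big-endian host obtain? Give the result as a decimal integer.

Stored little-endian, the bytes at ascending addresses are 66 90.
Read back as big-endian, the last byte is least significant, giving 0x6690.
0x6690 = 26256.

26256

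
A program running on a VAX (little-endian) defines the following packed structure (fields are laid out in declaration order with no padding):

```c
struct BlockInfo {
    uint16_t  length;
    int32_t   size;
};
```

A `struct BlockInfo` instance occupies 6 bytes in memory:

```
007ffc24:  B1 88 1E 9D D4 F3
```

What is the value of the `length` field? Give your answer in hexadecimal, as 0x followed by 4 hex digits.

`length` is the first field, at byte offset 0, occupying 2 bytes.
Bytes at offsets 0..1: B1 88.
In little-endian order the low byte comes first in memory.
Reassemble most-significant byte first: 88 B1 → 0x88B1.

0x88B1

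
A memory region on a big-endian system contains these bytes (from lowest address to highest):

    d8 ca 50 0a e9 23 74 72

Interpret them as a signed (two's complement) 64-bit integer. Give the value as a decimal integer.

-2825357808430254990

In big-endian order the high byte comes first in memory.
The bytes are already most-significant first: 0xD8CA500AE9237472.
Top bit is set, so as a signed 64-bit value this is 0xD8CA500AE9237472 − 2^64 = -2825357808430254990.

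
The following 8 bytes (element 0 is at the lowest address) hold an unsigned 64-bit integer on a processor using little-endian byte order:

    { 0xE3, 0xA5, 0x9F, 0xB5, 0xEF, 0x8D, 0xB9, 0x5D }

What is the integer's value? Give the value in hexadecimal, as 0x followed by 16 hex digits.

In little-endian order the low byte comes first in memory.
Reassemble most-significant byte first: 5D B9 8D EF B5 9F A5 E3 → 0x5DB98DEFB59FA5E3.

0x5DB98DEFB59FA5E3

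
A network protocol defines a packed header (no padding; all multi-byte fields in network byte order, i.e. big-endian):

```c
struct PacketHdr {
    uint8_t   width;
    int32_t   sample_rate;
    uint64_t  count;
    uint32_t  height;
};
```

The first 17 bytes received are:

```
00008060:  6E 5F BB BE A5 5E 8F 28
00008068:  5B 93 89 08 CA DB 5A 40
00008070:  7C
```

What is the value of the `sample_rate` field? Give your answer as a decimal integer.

`sample_rate` follows `width` (1 byte), so it starts at byte offset 1 and occupies 4 bytes.
Bytes at offsets 1..4: 5F BB BE A5.
In big-endian order the high byte comes first in memory.
The bytes are already most-significant first: 0x5FBBBEA5.
0x5FBBBEA5 = 1606139557.

1606139557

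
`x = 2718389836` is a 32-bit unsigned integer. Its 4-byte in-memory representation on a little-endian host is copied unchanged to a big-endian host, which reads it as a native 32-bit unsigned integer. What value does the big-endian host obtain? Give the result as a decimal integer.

2718389836 in 32-bit hexadecimal is 0xA207564C.
Stored little-endian, the bytes at ascending addresses are 4C 56 07 A2.
Read back as big-endian, the last byte is least significant, giving 0x4C5607A2.
0x4C5607A2 = 1280706466.

1280706466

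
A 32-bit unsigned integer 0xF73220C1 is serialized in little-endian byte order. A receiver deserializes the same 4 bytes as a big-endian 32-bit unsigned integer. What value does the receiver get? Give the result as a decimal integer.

Stored little-endian, the bytes at ascending addresses are C1 20 32 F7.
Read back as big-endian, the last byte is least significant, giving 0xC12032F7.
0xC12032F7 = 3240112887.

3240112887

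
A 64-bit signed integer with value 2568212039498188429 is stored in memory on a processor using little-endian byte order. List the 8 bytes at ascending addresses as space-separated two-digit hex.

8D C6 2B 32 3E 1F A4 23

2568212039498188429 in hexadecimal, padded to 64 bits, is 0x23A41F3E322BC68D.
Split into bytes (most-significant first): 23 A4 1F 3E 32 2B C6 8D.
In little-endian order the low byte comes first in memory.
So at ascending addresses the bytes are 8D C6 2B 32 3E 1F A4 23.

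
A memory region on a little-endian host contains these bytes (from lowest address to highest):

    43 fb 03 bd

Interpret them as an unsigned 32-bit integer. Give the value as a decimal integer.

3171154755

Little-endian stores the least-significant byte at the lowest address.
Reassemble most-significant byte first: BD 03 FB 43 → 0xBD03FB43.
0xBD03FB43 = 3171154755.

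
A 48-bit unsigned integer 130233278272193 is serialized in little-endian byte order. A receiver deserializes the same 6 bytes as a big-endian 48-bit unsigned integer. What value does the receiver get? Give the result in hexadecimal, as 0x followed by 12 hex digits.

0xC1124A4C7276

130233278272193 in 48-bit hexadecimal is 0x76724C4A12C1.
Stored little-endian, the bytes at ascending addresses are C1 12 4A 4C 72 76.
Read back as big-endian, the last byte is least significant, giving 0xC1124A4C7276.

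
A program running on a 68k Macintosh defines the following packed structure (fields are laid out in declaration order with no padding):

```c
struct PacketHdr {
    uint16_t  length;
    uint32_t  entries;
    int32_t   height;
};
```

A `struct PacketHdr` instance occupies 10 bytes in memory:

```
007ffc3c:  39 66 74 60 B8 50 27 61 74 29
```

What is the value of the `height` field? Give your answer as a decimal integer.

660698153

`height` follows `length` (2 B), `entries` (4 B), so it starts at offset 2 + 4 = 6 and occupies 4 bytes.
Bytes at offsets 6..9: 27 61 74 29.
In big-endian order the high byte comes first in memory.
The bytes are already most-significant first: 0x27617429.
0x27617429 = 660698153.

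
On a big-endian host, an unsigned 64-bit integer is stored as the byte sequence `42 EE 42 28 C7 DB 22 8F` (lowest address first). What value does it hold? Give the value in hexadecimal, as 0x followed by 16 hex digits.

0x42EE4228C7DB228F

In big-endian order the high byte comes first in memory.
The bytes are already most-significant first: 0x42EE4228C7DB228F.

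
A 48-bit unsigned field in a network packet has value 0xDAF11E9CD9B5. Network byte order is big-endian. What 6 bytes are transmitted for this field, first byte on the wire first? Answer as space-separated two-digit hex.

DA F1 1E 9C D9 B5

Split into bytes (most-significant first): DA F1 1E 9C D9 B5.
In big-endian order the high byte comes first in memory.
So the memory order matches the most-significant-first order: DA F1 1E 9C D9 B5.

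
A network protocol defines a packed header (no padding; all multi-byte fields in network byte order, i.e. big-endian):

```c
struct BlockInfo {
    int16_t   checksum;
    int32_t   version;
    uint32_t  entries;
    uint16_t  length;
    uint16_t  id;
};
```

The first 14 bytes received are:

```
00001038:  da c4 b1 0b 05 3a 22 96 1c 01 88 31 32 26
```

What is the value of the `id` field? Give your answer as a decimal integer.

`id` follows `checksum` (2 B), `version` (4 B), `entries` (4 B), `length` (2 B), so it starts at offset 2 + 4 + 4 + 2 = 12 and occupies 2 bytes.
Bytes at offsets 12..13: 32 26.
In big-endian order the high byte comes first in memory.
The bytes are already most-significant first: 0x3226.
0x3226 = 12838.

12838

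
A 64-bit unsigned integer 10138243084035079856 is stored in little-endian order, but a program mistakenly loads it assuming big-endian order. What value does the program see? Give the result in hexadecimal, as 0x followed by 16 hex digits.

10138243084035079856 in 64-bit hexadecimal is 0x8CB2465EC678BEB0.
Stored little-endian, the bytes at ascending addresses are B0 BE 78 C6 5E 46 B2 8C.
Read back as big-endian, the last byte is least significant, giving 0xB0BE78C65E46B28C.

0xB0BE78C65E46B28C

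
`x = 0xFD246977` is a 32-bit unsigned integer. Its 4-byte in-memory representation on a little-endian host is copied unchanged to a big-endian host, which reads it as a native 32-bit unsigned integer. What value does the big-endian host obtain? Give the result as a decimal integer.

Stored little-endian, the bytes at ascending addresses are 77 69 24 FD.
Read back as big-endian, the last byte is least significant, giving 0x776924FD.
0x776924FD = 2003379453.

2003379453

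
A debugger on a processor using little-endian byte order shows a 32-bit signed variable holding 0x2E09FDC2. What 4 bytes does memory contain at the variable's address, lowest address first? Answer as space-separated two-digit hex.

C2 FD 09 2E

Split into bytes (most-significant first): 2E 09 FD C2.
Little-endian stores the least-significant byte at the lowest address.
So at ascending addresses the bytes are C2 FD 09 2E.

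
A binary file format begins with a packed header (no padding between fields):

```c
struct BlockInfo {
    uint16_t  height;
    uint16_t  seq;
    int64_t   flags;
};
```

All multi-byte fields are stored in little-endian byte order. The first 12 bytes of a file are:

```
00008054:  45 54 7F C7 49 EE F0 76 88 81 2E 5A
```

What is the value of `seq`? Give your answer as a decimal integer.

`seq` follows `height` (2 bytes), so it starts at byte offset 2 and occupies 2 bytes.
Bytes at offsets 2..3: 7F C7.
Little-endian stores the least-significant byte at the lowest address.
Reassemble most-significant byte first: C7 7F → 0xC77F.
0xC77F = 51071.

51071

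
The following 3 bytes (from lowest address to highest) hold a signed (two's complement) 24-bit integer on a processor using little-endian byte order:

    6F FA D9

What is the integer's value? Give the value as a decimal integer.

Little-endian: lowest address holds the least-significant byte.
Reassemble most-significant byte first: D9 FA 6F → 0xD9FA6F.
Top bit is set, so as a signed 24-bit value this is 0xD9FA6F − 2^24 = -2491793.

-2491793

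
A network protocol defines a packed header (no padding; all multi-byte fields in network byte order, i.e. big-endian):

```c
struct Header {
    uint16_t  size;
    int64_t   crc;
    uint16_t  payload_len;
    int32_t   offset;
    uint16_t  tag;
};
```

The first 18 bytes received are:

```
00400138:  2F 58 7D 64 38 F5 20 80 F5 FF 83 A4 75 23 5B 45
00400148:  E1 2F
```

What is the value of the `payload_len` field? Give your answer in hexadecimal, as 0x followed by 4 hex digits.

0x83A4

`payload_len` follows `size` (2 B), `crc` (8 B), so it starts at offset 2 + 8 = 10 and occupies 2 bytes.
Bytes at offsets 10..11: 83 A4.
Big-endian stores the most-significant byte at the lowest address.
The bytes are already most-significant first: 0x83A4.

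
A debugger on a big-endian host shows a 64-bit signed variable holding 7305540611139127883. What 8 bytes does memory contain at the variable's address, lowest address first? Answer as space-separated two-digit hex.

65 62 7E 7A BB 23 4A 4B

7305540611139127883 in hexadecimal, padded to 64 bits, is 0x65627E7ABB234A4B.
Split into bytes (most-significant first): 65 62 7E 7A BB 23 4A 4B.
In big-endian order the high byte comes first in memory.
So the memory order matches the most-significant-first order: 65 62 7E 7A BB 23 4A 4B.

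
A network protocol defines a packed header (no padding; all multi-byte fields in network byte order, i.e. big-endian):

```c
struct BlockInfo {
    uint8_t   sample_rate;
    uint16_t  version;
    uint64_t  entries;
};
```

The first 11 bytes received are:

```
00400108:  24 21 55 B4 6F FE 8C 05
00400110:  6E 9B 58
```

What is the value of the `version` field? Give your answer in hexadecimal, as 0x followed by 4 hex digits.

0x2155

`version` follows `sample_rate` (1 byte), so it starts at byte offset 1 and occupies 2 bytes.
Bytes at offsets 1..2: 21 55.
Big-endian stores the most-significant byte at the lowest address.
The bytes are already most-significant first: 0x2155.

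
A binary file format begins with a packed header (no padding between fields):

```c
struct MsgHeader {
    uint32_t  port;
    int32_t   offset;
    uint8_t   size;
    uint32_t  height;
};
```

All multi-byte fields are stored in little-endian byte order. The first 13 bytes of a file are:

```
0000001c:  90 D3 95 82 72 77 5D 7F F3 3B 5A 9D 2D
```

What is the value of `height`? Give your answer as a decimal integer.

765286971

`height` follows `port` (4 B), `offset` (4 B), `size` (1 B), so it starts at offset 4 + 4 + 1 = 9 and occupies 4 bytes.
Bytes at offsets 9..12: 3B 5A 9D 2D.
Little-endian: lowest address holds the least-significant byte.
Reassemble most-significant byte first: 2D 9D 5A 3B → 0x2D9D5A3B.
0x2D9D5A3B = 765286971.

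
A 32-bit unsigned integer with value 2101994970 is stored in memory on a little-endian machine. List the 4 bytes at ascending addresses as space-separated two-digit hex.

DA E5 49 7D

2101994970 in hexadecimal, padded to 32 bits, is 0x7D49E5DA.
Split into bytes (most-significant first): 7D 49 E5 DA.
Little-endian stores the least-significant byte at the lowest address.
So at ascending addresses the bytes are DA E5 49 7D.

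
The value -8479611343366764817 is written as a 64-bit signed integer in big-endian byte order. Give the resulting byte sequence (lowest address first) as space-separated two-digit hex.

Two's complement of -8479611343366764817 in 64 bits: 8479611343366764817 = 0x75ADA19702BFB911; invert → 0x8A525E68FD4046EE; add 1 → 0x8A525E68FD4046EF.
Split into bytes (most-significant first): 8A 52 5E 68 FD 40 46 EF.
Big-endian: lowest address holds the most-significant byte.
So the memory order matches the most-significant-first order: 8A 52 5E 68 FD 40 46 EF.

8A 52 5E 68 FD 40 46 EF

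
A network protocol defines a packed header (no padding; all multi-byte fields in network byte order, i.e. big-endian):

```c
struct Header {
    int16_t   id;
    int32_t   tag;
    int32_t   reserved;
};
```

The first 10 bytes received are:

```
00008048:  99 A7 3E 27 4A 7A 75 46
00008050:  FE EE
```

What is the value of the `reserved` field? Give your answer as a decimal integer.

1967587054

`reserved` follows `id` (2 B), `tag` (4 B), so it starts at offset 2 + 4 = 6 and occupies 4 bytes.
Bytes at offsets 6..9: 75 46 FE EE.
Big-endian: lowest address holds the most-significant byte.
The bytes are already most-significant first: 0x7546FEEE.
0x7546FEEE = 1967587054.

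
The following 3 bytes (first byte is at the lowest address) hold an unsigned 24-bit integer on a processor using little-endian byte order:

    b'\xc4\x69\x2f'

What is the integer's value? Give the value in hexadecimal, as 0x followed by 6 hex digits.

Little-endian: lowest address holds the least-significant byte.
Reassemble most-significant byte first: 2F 69 C4 → 0x2F69C4.

0x2F69C4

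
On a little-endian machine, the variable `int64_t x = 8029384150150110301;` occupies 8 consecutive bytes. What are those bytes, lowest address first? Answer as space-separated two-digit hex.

5D 5C D9 D2 57 1A 6E 6F

8029384150150110301 in hexadecimal, padded to 64 bits, is 0x6F6E1A57D2D95C5D.
Split into bytes (most-significant first): 6F 6E 1A 57 D2 D9 5C 5D.
Little-endian: lowest address holds the least-significant byte.
So at ascending addresses the bytes are 5D 5C D9 D2 57 1A 6E 6F.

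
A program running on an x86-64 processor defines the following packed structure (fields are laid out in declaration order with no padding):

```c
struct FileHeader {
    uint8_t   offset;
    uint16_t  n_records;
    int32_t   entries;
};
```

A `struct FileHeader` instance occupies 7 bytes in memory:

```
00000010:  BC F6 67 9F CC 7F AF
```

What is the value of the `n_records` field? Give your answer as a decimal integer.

`n_records` follows `offset` (1 byte), so it starts at byte offset 1 and occupies 2 bytes.
Bytes at offsets 1..2: F6 67.
Little-endian stores the least-significant byte at the lowest address.
Reassemble most-significant byte first: 67 F6 → 0x67F6.
0x67F6 = 26614.

26614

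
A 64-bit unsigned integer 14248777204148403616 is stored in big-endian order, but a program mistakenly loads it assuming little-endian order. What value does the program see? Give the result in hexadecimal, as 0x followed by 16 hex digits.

0xA0FDF2B85FD3BDC5

14248777204148403616 in 64-bit hexadecimal is 0xC5BDD35FB8F2FDA0.
Stored big-endian, the bytes at ascending addresses are C5 BD D3 5F B8 F2 FD A0.
Read back as little-endian, the first byte is least significant, giving 0xA0FDF2B85FD3BDC5.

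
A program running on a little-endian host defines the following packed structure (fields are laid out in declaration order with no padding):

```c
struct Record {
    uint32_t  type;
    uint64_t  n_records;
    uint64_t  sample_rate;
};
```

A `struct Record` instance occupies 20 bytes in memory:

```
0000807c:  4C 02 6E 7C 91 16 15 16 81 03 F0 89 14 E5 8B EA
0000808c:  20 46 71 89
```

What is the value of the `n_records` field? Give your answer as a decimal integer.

9939448230562829969

`n_records` follows `type` (4 bytes), so it starts at byte offset 4 and occupies 8 bytes.
Bytes at offsets 4..11: 91 16 15 16 81 03 F0 89.
Little-endian stores the least-significant byte at the lowest address.
Reassemble most-significant byte first: 89 F0 03 81 16 15 16 91 → 0x89F0038116151691.
0x89F0038116151691 = 9939448230562829969.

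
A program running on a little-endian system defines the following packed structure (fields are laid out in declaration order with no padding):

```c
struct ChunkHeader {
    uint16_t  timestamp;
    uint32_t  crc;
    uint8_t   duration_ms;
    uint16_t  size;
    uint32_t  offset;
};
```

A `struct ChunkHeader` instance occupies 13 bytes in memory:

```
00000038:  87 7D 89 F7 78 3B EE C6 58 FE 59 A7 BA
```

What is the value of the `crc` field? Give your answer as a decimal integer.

`crc` follows `timestamp` (2 bytes), so it starts at byte offset 2 and occupies 4 bytes.
Bytes at offsets 2..5: 89 F7 78 3B.
Little-endian: lowest address holds the least-significant byte.
Reassemble most-significant byte first: 3B 78 F7 89 → 0x3B78F789.
0x3B78F789 = 997783433.

997783433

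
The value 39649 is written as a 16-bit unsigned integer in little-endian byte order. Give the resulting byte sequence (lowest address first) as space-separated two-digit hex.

E1 9A

39649 in hexadecimal, padded to 16 bits, is 0x9AE1.
Split into bytes (most-significant first): 9A E1.
Little-endian stores the least-significant byte at the lowest address.
So at ascending addresses the bytes are E1 9A.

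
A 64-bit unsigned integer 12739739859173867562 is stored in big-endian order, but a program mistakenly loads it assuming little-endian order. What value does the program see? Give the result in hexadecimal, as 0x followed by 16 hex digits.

0x2A80F164E7A5CCB0

12739739859173867562 in 64-bit hexadecimal is 0xB0CCA5E764F1802A.
Stored big-endian, the bytes at ascending addresses are B0 CC A5 E7 64 F1 80 2A.
Read back as little-endian, the first byte is least significant, giving 0x2A80F164E7A5CCB0.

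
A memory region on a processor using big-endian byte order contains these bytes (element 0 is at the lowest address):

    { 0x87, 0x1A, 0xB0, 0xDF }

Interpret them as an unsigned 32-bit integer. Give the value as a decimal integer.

2266673375

Big-endian stores the most-significant byte at the lowest address.
The bytes are already most-significant first: 0x871AB0DF.
0x871AB0DF = 2266673375.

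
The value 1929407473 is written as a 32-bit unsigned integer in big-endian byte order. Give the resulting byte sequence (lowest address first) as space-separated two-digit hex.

1929407473 in hexadecimal, padded to 32 bits, is 0x73006BF1.
Split into bytes (most-significant first): 73 00 6B F1.
Big-endian: lowest address holds the most-significant byte.
So the memory order matches the most-significant-first order: 73 00 6B F1.

73 00 6B F1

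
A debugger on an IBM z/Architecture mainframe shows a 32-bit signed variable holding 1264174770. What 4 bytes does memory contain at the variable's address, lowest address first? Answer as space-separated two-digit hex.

4B 59 C6 B2

1264174770 in hexadecimal, padded to 32 bits, is 0x4B59C6B2.
Split into bytes (most-significant first): 4B 59 C6 B2.
Big-endian stores the most-significant byte at the lowest address.
So the memory order matches the most-significant-first order: 4B 59 C6 B2.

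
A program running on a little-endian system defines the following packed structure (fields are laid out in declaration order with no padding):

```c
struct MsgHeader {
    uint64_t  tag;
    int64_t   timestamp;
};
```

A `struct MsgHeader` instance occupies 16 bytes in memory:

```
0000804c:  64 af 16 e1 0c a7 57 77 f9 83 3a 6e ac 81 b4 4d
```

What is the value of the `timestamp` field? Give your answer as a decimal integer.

5599242814312055801

`timestamp` follows `tag` (8 bytes), so it starts at byte offset 8 and occupies 8 bytes.
Bytes at offsets 8..15: F9 83 3A 6E AC 81 B4 4D.
In little-endian order the low byte comes first in memory.
Reassemble most-significant byte first: 4D B4 81 AC 6E 3A 83 F9 → 0x4DB481AC6E3A83F9.
0x4DB481AC6E3A83F9 = 5599242814312055801.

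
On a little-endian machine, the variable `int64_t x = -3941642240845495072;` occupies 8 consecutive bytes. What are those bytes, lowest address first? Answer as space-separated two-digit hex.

Two's complement of -3941642240845495072 in 64 bits: 3941642240845495072 = 0x36B386BBFD453B20; invert → 0xC94C794402BAC4DF; add 1 → 0xC94C794402BAC4E0.
Split into bytes (most-significant first): C9 4C 79 44 02 BA C4 E0.
In little-endian order the low byte comes first in memory.
So at ascending addresses the bytes are E0 C4 BA 02 44 79 4C C9.

E0 C4 BA 02 44 79 4C C9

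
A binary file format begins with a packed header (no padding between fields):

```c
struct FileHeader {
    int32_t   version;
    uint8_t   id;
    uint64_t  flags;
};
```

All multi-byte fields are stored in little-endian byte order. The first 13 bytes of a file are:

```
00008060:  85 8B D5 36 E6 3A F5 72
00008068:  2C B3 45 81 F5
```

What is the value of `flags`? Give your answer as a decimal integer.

17690497447135212858

`flags` follows `version` (4 B), `id` (1 B), so it starts at offset 4 + 1 = 5 and occupies 8 bytes.
Bytes at offsets 5..12: 3A F5 72 2C B3 45 81 F5.
In little-endian order the low byte comes first in memory.
Reassemble most-significant byte first: F5 81 45 B3 2C 72 F5 3A → 0xF58145B32C72F53A.
0xF58145B32C72F53A = 17690497447135212858.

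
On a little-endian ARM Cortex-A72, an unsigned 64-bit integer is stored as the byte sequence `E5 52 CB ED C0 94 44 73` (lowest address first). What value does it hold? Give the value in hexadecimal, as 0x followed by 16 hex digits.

0x734494C0EDCB52E5

Little-endian stores the least-significant byte at the lowest address.
Reassemble most-significant byte first: 73 44 94 C0 ED CB 52 E5 → 0x734494C0EDCB52E5.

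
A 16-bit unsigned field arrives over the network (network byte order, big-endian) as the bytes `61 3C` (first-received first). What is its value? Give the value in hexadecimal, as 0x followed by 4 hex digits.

0x613C

In big-endian order the high byte comes first in memory.
The bytes are already most-significant first: 0x613C.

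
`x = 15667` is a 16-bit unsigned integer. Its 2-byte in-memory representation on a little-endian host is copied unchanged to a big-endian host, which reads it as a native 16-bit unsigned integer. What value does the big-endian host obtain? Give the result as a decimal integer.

13117

15667 in 16-bit hexadecimal is 0x3D33.
Stored little-endian, the bytes at ascending addresses are 33 3D.
Read back as big-endian, the last byte is least significant, giving 0x333D.
0x333D = 13117.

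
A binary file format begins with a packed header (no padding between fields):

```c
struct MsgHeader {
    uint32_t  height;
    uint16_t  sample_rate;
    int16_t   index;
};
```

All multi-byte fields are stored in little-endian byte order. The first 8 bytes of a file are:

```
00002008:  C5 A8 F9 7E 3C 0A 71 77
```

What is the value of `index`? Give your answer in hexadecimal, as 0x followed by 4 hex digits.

0x7771

`index` follows `height` (4 B), `sample_rate` (2 B), so it starts at offset 4 + 2 = 6 and occupies 2 bytes.
Bytes at offsets 6..7: 71 77.
Little-endian: lowest address holds the least-significant byte.
Reassemble most-significant byte first: 77 71 → 0x7771.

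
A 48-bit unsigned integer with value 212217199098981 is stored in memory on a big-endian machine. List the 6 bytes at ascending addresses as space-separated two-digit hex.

C1 02 AA C4 7C 65

212217199098981 in hexadecimal, padded to 48 bits, is 0xC102AAC47C65.
Split into bytes (most-significant first): C1 02 AA C4 7C 65.
In big-endian order the high byte comes first in memory.
So the memory order matches the most-significant-first order: C1 02 AA C4 7C 65.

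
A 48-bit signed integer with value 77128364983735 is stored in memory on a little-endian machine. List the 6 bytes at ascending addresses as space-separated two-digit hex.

B7 05 CC D8 25 46

77128364983735 in hexadecimal, padded to 48 bits, is 0x4625D8CC05B7.
Split into bytes (most-significant first): 46 25 D8 CC 05 B7.
In little-endian order the low byte comes first in memory.
So at ascending addresses the bytes are B7 05 CC D8 25 46.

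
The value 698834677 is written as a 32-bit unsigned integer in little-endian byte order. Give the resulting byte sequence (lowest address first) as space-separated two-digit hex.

698834677 in hexadecimal, padded to 32 bits, is 0x29A75EF5.
Split into bytes (most-significant first): 29 A7 5E F5.
In little-endian order the low byte comes first in memory.
So at ascending addresses the bytes are F5 5E A7 29.

F5 5E A7 29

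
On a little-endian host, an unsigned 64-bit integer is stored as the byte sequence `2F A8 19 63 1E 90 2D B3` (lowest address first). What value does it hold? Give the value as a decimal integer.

In little-endian order the low byte comes first in memory.
Reassemble most-significant byte first: B3 2D 90 1E 63 19 A8 2F → 0xB32D901E6319A82F.
0xB32D901E6319A82F = 12911134166927124527.

12911134166927124527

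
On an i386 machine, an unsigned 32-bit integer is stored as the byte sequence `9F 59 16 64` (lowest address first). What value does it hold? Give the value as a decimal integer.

Little-endian stores the least-significant byte at the lowest address.
Reassemble most-significant byte first: 64 16 59 9F → 0x6416599F.
0x6416599F = 1679186335.

1679186335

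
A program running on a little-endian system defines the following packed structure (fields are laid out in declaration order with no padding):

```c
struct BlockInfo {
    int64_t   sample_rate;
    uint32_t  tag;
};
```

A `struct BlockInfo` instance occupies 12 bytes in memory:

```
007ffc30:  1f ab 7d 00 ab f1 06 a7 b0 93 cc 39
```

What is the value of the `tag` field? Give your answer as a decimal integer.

969708464

`tag` follows `sample_rate` (8 bytes), so it starts at byte offset 8 and occupies 4 bytes.
Bytes at offsets 8..11: B0 93 CC 39.
In little-endian order the low byte comes first in memory.
Reassemble most-significant byte first: 39 CC 93 B0 → 0x39CC93B0.
0x39CC93B0 = 969708464.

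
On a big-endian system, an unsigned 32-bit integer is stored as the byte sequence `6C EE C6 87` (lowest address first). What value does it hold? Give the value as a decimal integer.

In big-endian order the high byte comes first in memory.
The bytes are already most-significant first: 0x6CEEC687.
0x6CEEC687 = 1827587719.

1827587719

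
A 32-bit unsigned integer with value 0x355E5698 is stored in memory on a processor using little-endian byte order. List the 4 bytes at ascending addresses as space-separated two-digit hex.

Split into bytes (most-significant first): 35 5E 56 98.
In little-endian order the low byte comes first in memory.
So at ascending addresses the bytes are 98 56 5E 35.

98 56 5E 35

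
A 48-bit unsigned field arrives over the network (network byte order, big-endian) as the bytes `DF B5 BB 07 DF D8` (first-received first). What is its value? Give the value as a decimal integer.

Big-endian stores the most-significant byte at the lowest address.
The bytes are already most-significant first: 0xDFB5BB07DFD8.
0xDFB5BB07DFD8 = 245971619930072.

245971619930072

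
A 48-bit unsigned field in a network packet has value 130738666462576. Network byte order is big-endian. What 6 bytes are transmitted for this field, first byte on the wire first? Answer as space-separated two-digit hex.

130738666462576 in hexadecimal, padded to 48 bits, is 0x76E7F7C5DD70.
Split into bytes (most-significant first): 76 E7 F7 C5 DD 70.
In big-endian order the high byte comes first in memory.
So the memory order matches the most-significant-first order: 76 E7 F7 C5 DD 70.

76 E7 F7 C5 DD 70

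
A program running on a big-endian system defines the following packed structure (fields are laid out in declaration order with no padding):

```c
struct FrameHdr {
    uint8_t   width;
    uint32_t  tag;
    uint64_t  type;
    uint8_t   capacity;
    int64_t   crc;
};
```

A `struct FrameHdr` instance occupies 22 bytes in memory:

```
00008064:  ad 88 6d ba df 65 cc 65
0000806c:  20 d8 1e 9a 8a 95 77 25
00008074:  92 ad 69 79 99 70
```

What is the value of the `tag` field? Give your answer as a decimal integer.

`tag` follows `width` (1 byte), so it starts at byte offset 1 and occupies 4 bytes.
Bytes at offsets 1..4: 88 6D BA DF.
Big-endian: lowest address holds the most-significant byte.
The bytes are already most-significant first: 0x886DBADF.
0x886DBADF = 2288892639.

2288892639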